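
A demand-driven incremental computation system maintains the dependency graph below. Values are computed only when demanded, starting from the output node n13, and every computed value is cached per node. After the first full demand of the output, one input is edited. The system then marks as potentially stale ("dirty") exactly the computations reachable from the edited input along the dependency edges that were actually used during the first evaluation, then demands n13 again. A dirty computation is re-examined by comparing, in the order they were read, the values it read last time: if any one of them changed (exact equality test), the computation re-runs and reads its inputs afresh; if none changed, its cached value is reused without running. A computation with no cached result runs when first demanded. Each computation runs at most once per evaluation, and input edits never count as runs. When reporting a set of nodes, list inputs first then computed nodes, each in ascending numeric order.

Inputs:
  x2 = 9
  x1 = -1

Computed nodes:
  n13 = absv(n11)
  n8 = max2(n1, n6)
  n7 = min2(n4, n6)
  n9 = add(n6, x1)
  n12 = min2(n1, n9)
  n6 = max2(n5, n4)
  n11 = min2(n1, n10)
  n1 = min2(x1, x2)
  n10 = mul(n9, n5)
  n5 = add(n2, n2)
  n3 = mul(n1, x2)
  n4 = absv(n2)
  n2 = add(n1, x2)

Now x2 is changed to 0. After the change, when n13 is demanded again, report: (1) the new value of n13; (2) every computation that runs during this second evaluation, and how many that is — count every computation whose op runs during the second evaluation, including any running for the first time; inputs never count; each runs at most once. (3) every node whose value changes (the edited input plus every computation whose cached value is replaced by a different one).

New value of n13: 1.
Computations that run: n1, n2, n4, n5, n6, n9, n10, n11 — 8 in total.
Values that change: x2, n2, n4, n5, n6, n9, n10.
Key observation: the cutoff stops propagation at n13 — its inputs' values are unchanged, so it reuses its cache.

First evaluation (everything demanded from the output):
  n1 = min2(-1, 9) = -1
  n2 = add(-1, 9) = 8
  n4 = absv(8) = 8
  n5 = add(8, 8) = 16
  n6 = max2(16, 8) = 16
  n9 = add(16, -1) = 15
  n10 = mul(15, 16) = 240
  n11 = min2(-1, 240) = -1
  n13 = absv(-1) = 1

Propagation after the edit:
  n1: runs — x2 9->0; result -1 (same value as before).
  n2: runs — x2 9->0; result -1.
  n4: runs — n2 8->-1; result 1.
  n5: runs — n2 8->-1; n2 8->-1; result -2.
  n6: runs — n5 16->-2; n4 8->1; result 1.
  n9: runs — n6 16->1; result 0.
  n10: runs — n9 15->0; n5 16->-2; result 0.
  n11: runs — n10 240->0; result -1 (same value as before).
  n13: checked — values it read are unchanged (n11 unchanged); reused cached 1 without running.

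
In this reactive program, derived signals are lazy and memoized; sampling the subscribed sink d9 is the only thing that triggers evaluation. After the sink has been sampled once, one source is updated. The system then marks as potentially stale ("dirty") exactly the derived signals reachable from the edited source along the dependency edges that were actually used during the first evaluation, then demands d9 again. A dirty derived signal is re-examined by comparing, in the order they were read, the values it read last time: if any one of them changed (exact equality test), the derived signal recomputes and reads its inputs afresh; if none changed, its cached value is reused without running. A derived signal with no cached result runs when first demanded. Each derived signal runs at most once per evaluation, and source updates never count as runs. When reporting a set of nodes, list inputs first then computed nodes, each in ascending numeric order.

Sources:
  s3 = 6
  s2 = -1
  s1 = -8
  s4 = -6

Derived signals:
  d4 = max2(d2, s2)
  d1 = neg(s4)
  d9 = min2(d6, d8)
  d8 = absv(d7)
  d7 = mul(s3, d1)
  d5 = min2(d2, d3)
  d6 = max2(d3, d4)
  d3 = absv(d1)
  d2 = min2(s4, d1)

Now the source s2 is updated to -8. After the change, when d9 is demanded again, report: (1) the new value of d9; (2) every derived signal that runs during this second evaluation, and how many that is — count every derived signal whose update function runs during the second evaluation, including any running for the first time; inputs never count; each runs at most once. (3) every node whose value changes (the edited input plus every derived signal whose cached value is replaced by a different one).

Demanding d9 again yields 6.
2 derived signals run: d4, d6.
The nodes whose values change: s2, d4.
Note the absorption at d6: it re-runs yet its value is the same, leaving the output's value untouched.

First demand of the output computes:
  d1 = neg(-6) = 6
  d2 = min2(-6, 6) = -6
  d3 = absv(6) = 6
  d4 = max2(-6, -1) = -1
  d6 = max2(6, -1) = 6
  d7 = mul(6, 6) = 36
  d8 = absv(36) = 36
  d9 = min2(6, 36) = 6

After the edit, cleaning proceeds:
  d4: a read changed (s2 -1->-8) — executes, giving -6.
  d6: a read changed (d4 -1->-6) — executes, giving 6 — identical to its old value.
  d9: dirty, but its reads are unchanged (d6 unchanged, d8 unchanged); cached 6 stands.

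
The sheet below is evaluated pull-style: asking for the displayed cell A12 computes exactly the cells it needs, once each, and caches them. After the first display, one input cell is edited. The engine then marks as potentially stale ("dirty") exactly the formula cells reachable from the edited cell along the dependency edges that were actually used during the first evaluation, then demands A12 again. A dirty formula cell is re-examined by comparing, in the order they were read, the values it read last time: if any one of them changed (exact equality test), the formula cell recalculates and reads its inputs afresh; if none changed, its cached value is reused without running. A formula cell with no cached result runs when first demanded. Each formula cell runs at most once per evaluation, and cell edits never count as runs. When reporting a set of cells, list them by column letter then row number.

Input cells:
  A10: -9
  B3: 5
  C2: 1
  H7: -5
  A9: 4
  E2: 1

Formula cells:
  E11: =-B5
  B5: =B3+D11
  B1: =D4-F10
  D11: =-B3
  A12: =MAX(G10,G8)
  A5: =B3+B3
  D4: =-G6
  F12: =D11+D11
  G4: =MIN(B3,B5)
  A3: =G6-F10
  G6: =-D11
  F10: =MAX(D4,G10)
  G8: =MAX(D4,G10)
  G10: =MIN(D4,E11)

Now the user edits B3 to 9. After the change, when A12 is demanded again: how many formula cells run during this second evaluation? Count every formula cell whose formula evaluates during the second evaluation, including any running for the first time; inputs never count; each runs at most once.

First demand of the output computes:
  D11 = -(5) = -5
  B5 = 5 + -5 = 0
  E11 = -(0) = 0
  G6 = -(-5) = 5
  D4 = -(5) = -5
  G10 = MIN(-5, 0) = -5
  G8 = MAX(-5, -5) = -5
  A12 = MAX(-5, -5) = -5

After the edit, cleaning proceeds:
  D11: a read changed (B3 5->9) — executes, giving -9.
  B5: a read changed (B3 5->9; D11 -5->-9) — executes, giving 0 — identical to its old value.
  E11: dirty, but its reads are unchanged (B5 unchanged); cached 0 stands.
  G6: a read changed (D11 -5->-9) — executes, giving 9.
  D4: a read changed (G6 5->9) — executes, giving -9.
  G10: a read changed (D4 -5->-9) — executes, giving -9.
  G8: a read changed (D4 -5->-9; G10 -5->-9) — executes, giving -9.
  A12: a read changed (G10 -5->-9; G8 -5->-9) — executes, giving -9.

Note where the cutoff bites: E11 is checked, finds nothing changed, and keeps its cache.

7 formula cells run: A12, B5, D4, D11, G6, G8, G10.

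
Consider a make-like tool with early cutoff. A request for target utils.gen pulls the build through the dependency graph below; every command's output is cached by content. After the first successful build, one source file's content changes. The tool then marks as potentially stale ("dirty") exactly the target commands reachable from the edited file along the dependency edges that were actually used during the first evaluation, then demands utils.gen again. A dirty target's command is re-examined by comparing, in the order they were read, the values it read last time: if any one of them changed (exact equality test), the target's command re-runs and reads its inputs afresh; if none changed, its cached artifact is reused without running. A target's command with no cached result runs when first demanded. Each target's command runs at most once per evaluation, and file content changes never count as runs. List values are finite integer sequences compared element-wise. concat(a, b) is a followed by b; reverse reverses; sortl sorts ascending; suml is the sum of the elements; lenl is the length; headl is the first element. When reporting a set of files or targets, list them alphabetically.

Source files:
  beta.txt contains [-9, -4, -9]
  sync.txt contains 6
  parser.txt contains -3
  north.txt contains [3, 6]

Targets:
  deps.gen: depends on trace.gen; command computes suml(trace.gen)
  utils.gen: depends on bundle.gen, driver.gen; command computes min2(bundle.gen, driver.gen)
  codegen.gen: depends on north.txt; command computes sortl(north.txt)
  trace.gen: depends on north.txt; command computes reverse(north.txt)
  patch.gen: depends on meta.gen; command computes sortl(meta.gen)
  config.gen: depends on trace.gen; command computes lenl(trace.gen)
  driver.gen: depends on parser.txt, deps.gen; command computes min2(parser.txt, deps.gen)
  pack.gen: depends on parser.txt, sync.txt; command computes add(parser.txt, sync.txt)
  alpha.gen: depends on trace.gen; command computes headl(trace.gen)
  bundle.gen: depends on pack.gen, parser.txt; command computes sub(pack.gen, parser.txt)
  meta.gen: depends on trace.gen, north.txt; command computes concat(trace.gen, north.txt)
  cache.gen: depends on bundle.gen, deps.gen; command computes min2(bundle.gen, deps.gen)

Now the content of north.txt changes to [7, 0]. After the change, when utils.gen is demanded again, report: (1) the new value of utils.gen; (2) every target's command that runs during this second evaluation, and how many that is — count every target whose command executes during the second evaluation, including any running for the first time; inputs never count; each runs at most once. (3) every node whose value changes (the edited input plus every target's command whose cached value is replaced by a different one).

First demand of the output computes:
  pack.gen = add(-3, 6) = 3
  bundle.gen = sub(3, -3) = 6
  trace.gen = reverse([3, 6]) = [6, 3]
  deps.gen = suml([6, 3]) = 9
  driver.gen = min2(-3, 9) = -3
  utils.gen = min2(6, -3) = -3

After the edit, cleaning proceeds:
  trace.gen: a read changed (north.txt [3, 6]->[7, 0]) — executes, giving [0, 7].
  deps.gen: a read changed (trace.gen [6, 3]->[0, 7]) — executes, giving 7.
  driver.gen: a read changed (deps.gen 9->7) — executes, giving -3 — identical to its old value.
  utils.gen: dirty, but its reads are unchanged (bundle.gen unchanged, driver.gen unchanged); cached -3 stands.

Note the absorption at driver.gen: it re-runs yet its value is the same, leaving the output's value untouched.

Demanding utils.gen again yields -3.
3 target commands run: deps.gen, driver.gen, trace.gen.
The nodes whose values change: deps.gen, north.txt, trace.gen.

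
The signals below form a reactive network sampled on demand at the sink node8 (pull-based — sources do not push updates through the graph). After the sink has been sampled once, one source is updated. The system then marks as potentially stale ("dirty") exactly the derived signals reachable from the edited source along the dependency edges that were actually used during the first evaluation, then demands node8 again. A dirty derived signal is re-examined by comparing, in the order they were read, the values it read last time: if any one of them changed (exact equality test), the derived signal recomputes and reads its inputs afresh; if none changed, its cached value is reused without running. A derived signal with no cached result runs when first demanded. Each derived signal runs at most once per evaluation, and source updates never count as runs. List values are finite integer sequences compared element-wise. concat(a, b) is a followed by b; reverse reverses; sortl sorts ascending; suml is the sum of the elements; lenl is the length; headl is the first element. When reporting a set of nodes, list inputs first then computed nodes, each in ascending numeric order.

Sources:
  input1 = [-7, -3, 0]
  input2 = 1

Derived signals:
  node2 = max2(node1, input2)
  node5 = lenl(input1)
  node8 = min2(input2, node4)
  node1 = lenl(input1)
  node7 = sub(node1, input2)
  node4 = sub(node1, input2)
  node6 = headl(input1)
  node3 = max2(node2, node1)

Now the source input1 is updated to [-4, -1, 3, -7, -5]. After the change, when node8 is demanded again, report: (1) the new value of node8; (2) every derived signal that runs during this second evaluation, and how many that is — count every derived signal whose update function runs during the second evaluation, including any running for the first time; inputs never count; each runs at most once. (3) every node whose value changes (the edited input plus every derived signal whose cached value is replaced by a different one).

node8 now evaluates to 1.
Run set: node1, node4, node8 (3 run).
Changed values: input1, node1, node4.

Initial pass — values computed on the first demand:
  node1 = lenl([-7, -3, 0]) = 3
  node4 = sub(3, 1) = 2
  node8 = min2(1, 2) = 1

Second demand — change propagation:
  node1: re-runs because input1 [-7, -3, 0]->[-4, -1, 3, -7, -5]; new result 5.
  node4: re-runs because node1 3->5; new result 4.
  node8: re-runs because node4 2->4; new result 1 (unchanged).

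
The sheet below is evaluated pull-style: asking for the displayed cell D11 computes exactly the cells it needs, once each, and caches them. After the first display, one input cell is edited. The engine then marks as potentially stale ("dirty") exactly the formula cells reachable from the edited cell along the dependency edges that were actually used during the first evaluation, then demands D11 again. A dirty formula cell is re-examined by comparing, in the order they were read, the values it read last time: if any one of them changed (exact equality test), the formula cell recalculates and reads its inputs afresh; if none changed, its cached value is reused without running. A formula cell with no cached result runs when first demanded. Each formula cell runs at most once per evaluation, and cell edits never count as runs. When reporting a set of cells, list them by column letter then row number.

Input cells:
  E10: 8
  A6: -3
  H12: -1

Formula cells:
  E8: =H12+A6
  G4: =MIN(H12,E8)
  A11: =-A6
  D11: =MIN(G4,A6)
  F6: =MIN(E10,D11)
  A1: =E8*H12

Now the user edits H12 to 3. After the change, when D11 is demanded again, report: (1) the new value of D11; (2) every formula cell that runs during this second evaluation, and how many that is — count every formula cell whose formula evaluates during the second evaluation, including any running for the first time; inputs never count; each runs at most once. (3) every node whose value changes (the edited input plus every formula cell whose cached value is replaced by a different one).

First demand of the output computes:
  E8 = -1 + -3 = -4
  G4 = MIN(-1, -4) = -4
  D11 = MIN(-4, -3) = -4

After the edit, cleaning proceeds:
  E8: a read changed (H12 -1->3) — executes, giving 0.
  G4: a read changed (H12 -1->3; E8 -4->0) — executes, giving 0.
  D11: a read changed (G4 -4->0) — executes, giving -3.

Demanding D11 again yields -3.
3 formula cells run: D11, E8, G4.
The nodes whose values change: D11, E8, G4, H12.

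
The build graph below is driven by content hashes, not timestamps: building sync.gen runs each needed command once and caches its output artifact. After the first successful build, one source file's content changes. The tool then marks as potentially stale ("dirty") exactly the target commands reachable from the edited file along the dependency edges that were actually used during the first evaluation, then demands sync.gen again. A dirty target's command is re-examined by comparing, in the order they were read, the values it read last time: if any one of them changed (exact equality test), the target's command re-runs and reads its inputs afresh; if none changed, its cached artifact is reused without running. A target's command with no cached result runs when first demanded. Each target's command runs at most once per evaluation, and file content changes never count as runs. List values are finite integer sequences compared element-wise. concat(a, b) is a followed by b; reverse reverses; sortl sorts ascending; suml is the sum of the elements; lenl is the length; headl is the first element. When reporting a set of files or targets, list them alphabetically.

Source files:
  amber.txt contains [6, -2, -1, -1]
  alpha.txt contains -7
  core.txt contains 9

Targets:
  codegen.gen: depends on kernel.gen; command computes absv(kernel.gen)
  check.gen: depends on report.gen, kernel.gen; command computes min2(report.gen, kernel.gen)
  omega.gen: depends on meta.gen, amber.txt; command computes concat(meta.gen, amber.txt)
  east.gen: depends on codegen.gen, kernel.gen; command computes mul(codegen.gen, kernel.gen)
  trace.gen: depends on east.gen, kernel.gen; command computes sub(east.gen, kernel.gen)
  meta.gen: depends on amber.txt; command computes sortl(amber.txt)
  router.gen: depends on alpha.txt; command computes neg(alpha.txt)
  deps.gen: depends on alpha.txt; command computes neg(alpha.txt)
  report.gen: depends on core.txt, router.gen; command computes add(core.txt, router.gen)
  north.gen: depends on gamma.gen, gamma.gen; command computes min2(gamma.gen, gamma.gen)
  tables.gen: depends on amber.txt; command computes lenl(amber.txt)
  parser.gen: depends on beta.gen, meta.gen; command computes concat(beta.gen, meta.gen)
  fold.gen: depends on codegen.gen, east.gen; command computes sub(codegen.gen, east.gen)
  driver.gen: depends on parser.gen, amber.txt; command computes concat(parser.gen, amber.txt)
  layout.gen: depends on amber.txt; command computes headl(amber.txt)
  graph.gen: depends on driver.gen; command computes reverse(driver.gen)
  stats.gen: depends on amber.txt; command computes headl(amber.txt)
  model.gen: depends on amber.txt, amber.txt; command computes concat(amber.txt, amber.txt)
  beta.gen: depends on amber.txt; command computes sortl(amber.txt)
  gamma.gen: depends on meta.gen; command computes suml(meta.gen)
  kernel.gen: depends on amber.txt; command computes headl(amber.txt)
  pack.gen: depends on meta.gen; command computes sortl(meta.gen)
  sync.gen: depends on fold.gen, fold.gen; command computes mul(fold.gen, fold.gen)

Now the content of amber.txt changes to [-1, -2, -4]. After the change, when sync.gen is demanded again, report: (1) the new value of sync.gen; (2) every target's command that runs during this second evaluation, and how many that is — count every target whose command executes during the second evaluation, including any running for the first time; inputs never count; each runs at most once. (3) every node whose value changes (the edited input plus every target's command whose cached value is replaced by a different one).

sync.gen now evaluates to 4.
Run set: codegen.gen, east.gen, fold.gen, kernel.gen, sync.gen (5 run).
Changed values: amber.txt, codegen.gen, east.gen, fold.gen, kernel.gen, sync.gen.

Initial pass — values computed on the first demand:
  kernel.gen = headl([6, -2, -1, -1]) = 6
  codegen.gen = absv(6) = 6
  east.gen = mul(6, 6) = 36
  fold.gen = sub(6, 36) = -30
  sync.gen = mul(-30, -30) = 900

Second demand — change propagation:
  kernel.gen: re-runs because amber.txt [6, -2, -1, -1]->[-1, -2, -4]; new result -1.
  codegen.gen: re-runs because kernel.gen 6->-1; new result 1.
  east.gen: re-runs because codegen.gen 6->1; kernel.gen 6->-1; new result -1.
  fold.gen: re-runs because codegen.gen 6->1; east.gen 36->-1; new result 2.
  sync.gen: re-runs because fold.gen -30->2; fold.gen -30->2; new result 4.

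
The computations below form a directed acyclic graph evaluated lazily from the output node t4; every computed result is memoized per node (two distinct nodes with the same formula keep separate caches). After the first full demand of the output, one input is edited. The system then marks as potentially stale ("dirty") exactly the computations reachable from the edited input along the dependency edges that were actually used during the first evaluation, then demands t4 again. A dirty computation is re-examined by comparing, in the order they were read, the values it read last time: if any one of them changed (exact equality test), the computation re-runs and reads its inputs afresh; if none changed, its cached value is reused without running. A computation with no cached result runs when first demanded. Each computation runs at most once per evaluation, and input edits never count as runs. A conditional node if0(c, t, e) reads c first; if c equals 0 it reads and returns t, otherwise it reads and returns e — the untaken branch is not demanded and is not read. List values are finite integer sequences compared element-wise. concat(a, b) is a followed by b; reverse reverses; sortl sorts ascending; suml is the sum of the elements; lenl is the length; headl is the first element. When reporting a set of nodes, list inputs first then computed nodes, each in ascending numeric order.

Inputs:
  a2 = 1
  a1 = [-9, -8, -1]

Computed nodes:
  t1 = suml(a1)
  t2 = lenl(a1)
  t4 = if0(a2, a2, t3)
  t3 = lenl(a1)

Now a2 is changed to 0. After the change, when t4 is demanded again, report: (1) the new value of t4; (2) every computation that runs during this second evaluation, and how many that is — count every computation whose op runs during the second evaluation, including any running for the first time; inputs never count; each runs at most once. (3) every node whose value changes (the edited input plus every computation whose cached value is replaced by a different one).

Demanding t4 again yields 0.
1 computations run: t4.
The nodes whose values change: a2, t4.

First demand of the output computes:
  t3 = lenl([-9, -8, -1]) = 3
  t4 = if0(a2=1 -> else branch t3) = 3

After the edit, cleaning proceeds:
  t4: a read changed (a2 1->0) — executes, giving 0.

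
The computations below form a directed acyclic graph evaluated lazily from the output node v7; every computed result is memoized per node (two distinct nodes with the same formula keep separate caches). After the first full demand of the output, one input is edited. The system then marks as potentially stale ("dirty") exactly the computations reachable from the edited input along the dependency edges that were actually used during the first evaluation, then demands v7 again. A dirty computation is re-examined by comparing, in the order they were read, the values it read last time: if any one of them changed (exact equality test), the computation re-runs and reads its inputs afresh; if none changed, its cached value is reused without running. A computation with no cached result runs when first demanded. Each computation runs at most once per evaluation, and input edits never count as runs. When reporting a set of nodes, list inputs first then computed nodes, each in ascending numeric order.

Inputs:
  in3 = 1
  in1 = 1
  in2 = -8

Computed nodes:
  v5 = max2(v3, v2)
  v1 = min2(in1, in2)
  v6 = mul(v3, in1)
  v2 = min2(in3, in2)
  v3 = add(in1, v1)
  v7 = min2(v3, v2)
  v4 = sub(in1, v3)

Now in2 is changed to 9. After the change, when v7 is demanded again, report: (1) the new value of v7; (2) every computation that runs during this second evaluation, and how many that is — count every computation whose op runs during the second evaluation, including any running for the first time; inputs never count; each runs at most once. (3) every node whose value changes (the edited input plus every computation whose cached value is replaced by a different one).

Demanding v7 again yields 1.
4 computations run: v1, v2, v3, v7.
The nodes whose values change: in2, v1, v2, v3, v7.

First demand of the output computes:
  v1 = min2(1, -8) = -8
  v2 = min2(1, -8) = -8
  v3 = add(1, -8) = -7
  v7 = min2(-7, -8) = -8

After the edit, cleaning proceeds:
  v1: a read changed (in2 -8->9) — executes, giving 1.
  v2: a read changed (in2 -8->9) — executes, giving 1.
  v3: a read changed (v1 -8->1) — executes, giving 2.
  v7: a read changed (v3 -7->2; v2 -8->1) — executes, giving 1.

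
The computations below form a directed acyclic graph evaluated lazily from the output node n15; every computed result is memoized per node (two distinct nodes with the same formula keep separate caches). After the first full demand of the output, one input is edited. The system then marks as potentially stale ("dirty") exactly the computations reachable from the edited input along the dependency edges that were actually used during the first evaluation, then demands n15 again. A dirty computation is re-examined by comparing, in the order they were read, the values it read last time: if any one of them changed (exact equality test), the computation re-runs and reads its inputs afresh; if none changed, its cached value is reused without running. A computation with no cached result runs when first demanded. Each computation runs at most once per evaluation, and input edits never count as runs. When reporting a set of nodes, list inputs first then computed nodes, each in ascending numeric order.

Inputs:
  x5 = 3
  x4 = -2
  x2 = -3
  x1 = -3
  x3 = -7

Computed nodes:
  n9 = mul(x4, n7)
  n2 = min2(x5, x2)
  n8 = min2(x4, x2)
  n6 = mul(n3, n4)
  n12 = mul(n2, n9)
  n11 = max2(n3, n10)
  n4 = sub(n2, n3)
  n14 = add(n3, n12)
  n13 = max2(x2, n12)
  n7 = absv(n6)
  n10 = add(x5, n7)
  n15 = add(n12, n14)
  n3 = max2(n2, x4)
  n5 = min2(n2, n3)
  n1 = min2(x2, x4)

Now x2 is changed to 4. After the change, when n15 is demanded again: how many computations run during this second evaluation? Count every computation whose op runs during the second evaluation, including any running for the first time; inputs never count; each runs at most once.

9 computations run: n2, n3, n4, n6, n7, n9, n12, n14, n15.

First demand of the output computes:
  n2 = min2(3, -3) = -3
  n3 = max2(-3, -2) = -2
  n4 = sub(-3, -2) = -1
  n6 = mul(-2, -1) = 2
  n7 = absv(2) = 2
  n9 = mul(-2, 2) = -4
  n12 = mul(-3, -4) = 12
  n14 = add(-2, 12) = 10
  n15 = add(12, 10) = 22

After the edit, cleaning proceeds:
  n2: a read changed (x2 -3->4) — executes, giving 3.
  n3: a read changed (n2 -3->3) — executes, giving 3.
  n4: a read changed (n2 -3->3; n3 -2->3) — executes, giving 0.
  n6: a read changed (n3 -2->3; n4 -1->0) — executes, giving 0.
  n7: a read changed (n6 2->0) — executes, giving 0.
  n9: a read changed (n7 2->0) — executes, giving 0.
  n12: a read changed (n2 -3->3; n9 -4->0) — executes, giving 0.
  n14: a read changed (n3 -2->3; n12 12->0) — executes, giving 3.
  n15: a read changed (n12 12->0; n14 10->3) — executes, giving 3.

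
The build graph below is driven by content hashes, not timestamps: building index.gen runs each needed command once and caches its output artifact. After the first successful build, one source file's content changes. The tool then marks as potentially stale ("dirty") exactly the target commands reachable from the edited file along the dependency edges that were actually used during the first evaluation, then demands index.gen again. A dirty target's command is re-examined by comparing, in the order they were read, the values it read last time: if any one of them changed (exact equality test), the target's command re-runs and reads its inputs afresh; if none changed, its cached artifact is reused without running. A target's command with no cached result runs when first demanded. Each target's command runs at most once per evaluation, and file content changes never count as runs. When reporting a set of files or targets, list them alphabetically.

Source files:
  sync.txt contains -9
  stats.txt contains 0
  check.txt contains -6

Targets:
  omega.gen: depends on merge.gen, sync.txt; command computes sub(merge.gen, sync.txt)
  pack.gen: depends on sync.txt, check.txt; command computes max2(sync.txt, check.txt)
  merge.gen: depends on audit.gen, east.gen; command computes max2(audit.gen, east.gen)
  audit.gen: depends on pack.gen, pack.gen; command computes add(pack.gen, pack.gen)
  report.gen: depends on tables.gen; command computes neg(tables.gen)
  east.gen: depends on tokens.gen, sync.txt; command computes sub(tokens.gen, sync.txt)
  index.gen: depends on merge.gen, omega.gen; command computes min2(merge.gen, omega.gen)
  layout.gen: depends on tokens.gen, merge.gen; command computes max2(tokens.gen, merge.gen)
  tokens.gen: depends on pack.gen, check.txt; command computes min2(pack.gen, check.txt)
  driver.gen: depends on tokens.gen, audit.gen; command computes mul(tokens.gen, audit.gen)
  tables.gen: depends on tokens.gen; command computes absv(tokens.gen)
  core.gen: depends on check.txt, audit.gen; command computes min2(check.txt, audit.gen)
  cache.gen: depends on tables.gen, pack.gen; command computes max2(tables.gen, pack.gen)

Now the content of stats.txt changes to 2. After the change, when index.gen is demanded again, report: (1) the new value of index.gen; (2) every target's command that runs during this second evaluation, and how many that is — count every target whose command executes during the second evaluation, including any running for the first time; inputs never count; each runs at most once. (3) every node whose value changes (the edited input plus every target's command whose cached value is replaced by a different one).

Initial pass — values computed on the first demand:
  pack.gen = max2(-9, -6) = -6
  audit.gen = add(-6, -6) = -12
  tokens.gen = min2(-6, -6) = -6
  east.gen = sub(-6, -9) = 3
  merge.gen = max2(-12, 3) = 3
  omega.gen = sub(3, -9) = 12
  index.gen = min2(3, 12) = 3

Second demand — change propagation:
  no demanded computation ever read stats.txt, so the edit dirties nothing and nothing runs.

The important point: nothing the output needs ever reads stats.txt, so the edit is invisible to it.

index.gen now evaluates to 3.
Run set: none (0 run).
Changed values: stats.txt.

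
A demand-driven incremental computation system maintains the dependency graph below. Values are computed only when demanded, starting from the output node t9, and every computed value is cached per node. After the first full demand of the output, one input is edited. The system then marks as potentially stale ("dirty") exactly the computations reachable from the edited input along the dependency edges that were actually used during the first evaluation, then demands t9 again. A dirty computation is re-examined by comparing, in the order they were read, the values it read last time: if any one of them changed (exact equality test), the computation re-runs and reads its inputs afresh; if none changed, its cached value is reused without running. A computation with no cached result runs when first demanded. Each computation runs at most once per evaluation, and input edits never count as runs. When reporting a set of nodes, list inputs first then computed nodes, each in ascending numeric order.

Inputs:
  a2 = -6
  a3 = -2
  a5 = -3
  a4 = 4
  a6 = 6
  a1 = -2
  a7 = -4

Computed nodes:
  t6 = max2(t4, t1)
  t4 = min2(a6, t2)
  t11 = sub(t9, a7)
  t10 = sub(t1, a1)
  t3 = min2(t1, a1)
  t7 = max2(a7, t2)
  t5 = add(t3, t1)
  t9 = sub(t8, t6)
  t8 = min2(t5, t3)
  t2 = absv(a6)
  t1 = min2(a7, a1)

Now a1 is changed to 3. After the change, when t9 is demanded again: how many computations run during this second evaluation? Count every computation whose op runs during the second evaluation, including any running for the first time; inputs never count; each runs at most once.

Computations that run: t1, t3 — 2 in total.
Key observation: the cutoff stops propagation at t5 — its inputs' values are unchanged, so it reuses its cache.

First evaluation (everything demanded from the output):
  t1 = min2(-4, -2) = -4
  t2 = absv(6) = 6
  t3 = min2(-4, -2) = -4
  t4 = min2(6, 6) = 6
  t5 = add(-4, -4) = -8
  t6 = max2(6, -4) = 6
  t8 = min2(-8, -4) = -8
  t9 = sub(-8, 6) = -14

Propagation after the edit:
  t1: runs — a1 -2->3; result -4 (same value as before).
  t3: runs — a1 -2->3; result -4 (same value as before).
  t5: checked — values it read are unchanged (t3 unchanged, t1 unchanged); reused cached -8 without running.
  t6: checked — values it read are unchanged (t4 unchanged, t1 unchanged); reused cached 6 without running.
  t8: checked — values it read are unchanged (t5 unchanged, t3 unchanged); reused cached -8 without running.
  t9: checked — values it read are unchanged (t8 unchanged, t6 unchanged); reused cached -14 without running.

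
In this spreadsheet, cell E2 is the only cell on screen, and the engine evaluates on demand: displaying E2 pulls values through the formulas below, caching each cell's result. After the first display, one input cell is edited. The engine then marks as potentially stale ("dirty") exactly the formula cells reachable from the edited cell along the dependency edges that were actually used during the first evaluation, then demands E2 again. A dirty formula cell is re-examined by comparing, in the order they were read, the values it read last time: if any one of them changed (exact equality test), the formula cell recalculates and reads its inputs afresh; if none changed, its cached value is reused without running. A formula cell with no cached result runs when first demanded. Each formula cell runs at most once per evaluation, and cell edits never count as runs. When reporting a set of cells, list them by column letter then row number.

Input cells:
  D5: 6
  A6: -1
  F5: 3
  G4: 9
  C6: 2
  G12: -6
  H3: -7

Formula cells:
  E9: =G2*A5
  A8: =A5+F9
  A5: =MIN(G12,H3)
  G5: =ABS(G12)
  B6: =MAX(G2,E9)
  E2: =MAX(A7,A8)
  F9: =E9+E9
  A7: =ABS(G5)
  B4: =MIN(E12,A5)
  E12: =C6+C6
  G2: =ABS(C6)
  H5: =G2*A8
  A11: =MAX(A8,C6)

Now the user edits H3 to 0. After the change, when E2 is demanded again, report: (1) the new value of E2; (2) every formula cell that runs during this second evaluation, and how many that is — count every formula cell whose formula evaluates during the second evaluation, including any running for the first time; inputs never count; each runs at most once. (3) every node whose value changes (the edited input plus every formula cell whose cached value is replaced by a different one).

Initial pass — values computed on the first demand:
  A5 = MIN(-6, -7) = -7
  G2 = ABS(2) = 2
  E9 = 2 * -7 = -14
  F9 = -14 + -14 = -28
  A8 = -7 + -28 = -35
  G5 = ABS(-6) = 6
  A7 = ABS(6) = 6
  E2 = MAX(6, -35) = 6

Second demand — change propagation:
  A5: re-runs because H3 -7->0; new result -6.
  E9: re-runs because A5 -7->-6; new result -12.
  F9: re-runs because E9 -14->-12; E9 -14->-12; new result -24.
  A8: re-runs because A5 -7->-6; F9 -28->-24; new result -30.
  E2: re-runs because A8 -35->-30; new result 6 (unchanged).

E2 now evaluates to 6.
Run set: A5, A8, E2, E9, F9 (5 run).
Changed values: A5, A8, E9, F9, H3.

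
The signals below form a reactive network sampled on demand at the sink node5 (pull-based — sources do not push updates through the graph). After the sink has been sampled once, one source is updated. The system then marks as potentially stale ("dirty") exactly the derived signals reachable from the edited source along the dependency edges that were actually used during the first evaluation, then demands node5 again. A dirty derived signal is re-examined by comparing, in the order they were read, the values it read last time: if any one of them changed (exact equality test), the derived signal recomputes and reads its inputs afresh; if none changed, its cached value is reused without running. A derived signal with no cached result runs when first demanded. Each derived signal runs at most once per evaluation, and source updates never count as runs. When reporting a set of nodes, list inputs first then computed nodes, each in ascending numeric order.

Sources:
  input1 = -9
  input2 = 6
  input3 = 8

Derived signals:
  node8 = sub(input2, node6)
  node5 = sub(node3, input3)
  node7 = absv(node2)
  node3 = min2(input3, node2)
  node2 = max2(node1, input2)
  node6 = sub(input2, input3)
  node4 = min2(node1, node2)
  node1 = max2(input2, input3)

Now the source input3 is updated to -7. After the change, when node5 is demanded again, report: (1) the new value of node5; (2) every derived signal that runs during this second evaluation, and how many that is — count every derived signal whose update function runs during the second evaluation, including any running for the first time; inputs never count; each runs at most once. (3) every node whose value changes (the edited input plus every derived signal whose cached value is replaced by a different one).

node5 now evaluates to 0.
Run set: node1, node2, node3, node5 (4 run).
Changed values: input3, node1, node2, node3.

Initial pass — values computed on the first demand:
  node1 = max2(6, 8) = 8
  node2 = max2(8, 6) = 8
  node3 = min2(8, 8) = 8
  node5 = sub(8, 8) = 0

Second demand — change propagation:
  node1: re-runs because input3 8->-7; new result 6.
  node2: re-runs because node1 8->6; new result 6.
  node3: re-runs because input3 8->-7; node2 8->6; new result -7.
  node5: re-runs because node3 8->-7; input3 8->-7; new result 0 (unchanged).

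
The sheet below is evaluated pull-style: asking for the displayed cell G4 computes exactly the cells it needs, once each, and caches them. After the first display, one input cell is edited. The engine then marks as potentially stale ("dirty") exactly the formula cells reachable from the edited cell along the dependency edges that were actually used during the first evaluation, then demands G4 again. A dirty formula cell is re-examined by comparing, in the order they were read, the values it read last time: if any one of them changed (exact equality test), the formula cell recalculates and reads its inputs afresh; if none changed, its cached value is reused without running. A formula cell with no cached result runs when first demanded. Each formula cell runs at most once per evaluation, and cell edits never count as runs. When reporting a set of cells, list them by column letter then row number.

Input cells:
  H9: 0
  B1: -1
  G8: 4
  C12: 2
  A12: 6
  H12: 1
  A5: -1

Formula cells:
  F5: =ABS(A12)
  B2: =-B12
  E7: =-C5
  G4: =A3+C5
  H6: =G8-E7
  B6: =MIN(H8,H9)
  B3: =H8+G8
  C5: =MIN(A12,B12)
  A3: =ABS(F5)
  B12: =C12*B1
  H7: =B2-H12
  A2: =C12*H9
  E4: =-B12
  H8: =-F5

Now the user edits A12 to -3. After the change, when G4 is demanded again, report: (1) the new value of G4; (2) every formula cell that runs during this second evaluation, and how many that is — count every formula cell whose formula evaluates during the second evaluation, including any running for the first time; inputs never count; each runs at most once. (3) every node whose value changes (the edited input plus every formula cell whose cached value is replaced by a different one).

First demand of the output computes:
  B12 = 2 * -1 = -2
  C5 = MIN(6, -2) = -2
  F5 = ABS(6) = 6
  A3 = ABS(6) = 6
  G4 = 6 + -2 = 4

After the edit, cleaning proceeds:
  C5: a read changed (A12 6->-3) — executes, giving -3.
  F5: a read changed (A12 6->-3) — executes, giving 3.
  A3: a read changed (F5 6->3) — executes, giving 3.
  G4: a read changed (A3 6->3; C5 -2->-3) — executes, giving 0.

Demanding G4 again yields 0.
4 formula cells run: A3, C5, F5, G4.
The nodes whose values change: A3, A12, C5, F5, G4.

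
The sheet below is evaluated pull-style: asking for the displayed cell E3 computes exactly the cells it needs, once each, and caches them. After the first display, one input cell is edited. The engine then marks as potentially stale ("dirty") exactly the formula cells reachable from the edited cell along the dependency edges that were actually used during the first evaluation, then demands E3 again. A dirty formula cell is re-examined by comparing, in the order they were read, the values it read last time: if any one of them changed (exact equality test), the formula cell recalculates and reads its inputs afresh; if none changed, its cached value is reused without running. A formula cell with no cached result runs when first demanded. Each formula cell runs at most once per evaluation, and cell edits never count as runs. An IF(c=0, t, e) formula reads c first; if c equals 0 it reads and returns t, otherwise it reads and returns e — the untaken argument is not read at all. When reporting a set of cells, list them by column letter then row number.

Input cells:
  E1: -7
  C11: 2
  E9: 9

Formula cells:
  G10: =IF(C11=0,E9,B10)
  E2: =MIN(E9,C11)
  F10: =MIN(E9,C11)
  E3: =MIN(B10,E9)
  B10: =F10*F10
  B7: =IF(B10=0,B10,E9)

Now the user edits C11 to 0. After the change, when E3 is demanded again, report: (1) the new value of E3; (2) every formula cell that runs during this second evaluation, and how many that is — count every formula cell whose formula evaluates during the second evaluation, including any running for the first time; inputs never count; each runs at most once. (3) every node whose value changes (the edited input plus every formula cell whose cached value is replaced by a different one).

Demanding E3 again yields 0.
3 formula cells run: B10, E3, F10.
The nodes whose values change: B10, C11, E3, F10.

First demand of the output computes:
  F10 = MIN(9, 2) = 2
  B10 = 2 * 2 = 4
  E3 = MIN(4, 9) = 4

After the edit, cleaning proceeds:
  F10: a read changed (C11 2->0) — executes, giving 0.
  B10: a read changed (F10 2->0; F10 2->0) — executes, giving 0.
  E3: a read changed (B10 4->0) — executes, giving 0.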